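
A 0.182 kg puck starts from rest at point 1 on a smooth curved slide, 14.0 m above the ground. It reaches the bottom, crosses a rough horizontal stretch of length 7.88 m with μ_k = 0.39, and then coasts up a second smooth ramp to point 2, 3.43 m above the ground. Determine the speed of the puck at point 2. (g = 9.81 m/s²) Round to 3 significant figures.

v = 12.1 m/s

Energy at 1: mgh₁ = (0.182)(9.81)(14.0) = 24.996 J
Friction loss: W_f = μ_k mg d = 5.487 J
At 2: ½mv² + mgh₂ = mgh₁ − W_f
½mv² = 24.996 − 5.487 − 6.1240 = 13.385 J
v = √(2 × 13.385/0.182) = 12.13 m/s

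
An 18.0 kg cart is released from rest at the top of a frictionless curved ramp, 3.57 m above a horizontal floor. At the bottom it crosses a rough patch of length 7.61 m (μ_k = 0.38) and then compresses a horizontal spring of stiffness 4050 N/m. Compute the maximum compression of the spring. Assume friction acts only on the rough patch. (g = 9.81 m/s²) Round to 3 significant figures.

x = 0.243 m

Initial energy: E₁ = mgh = (18.0)(9.81)(3.57) = 630.39 J
Friction removes W_f = μ_k mg d = (0.38)(18.0)(9.81)(7.61) = 510.6 J
Energy reaching the spring: E = 630.39 − 510.6 = 119.76 J
At max compression ½kx² = E ⇒ x = √(2E/k) = √(2 × 119.76/4050) = 0.2432 m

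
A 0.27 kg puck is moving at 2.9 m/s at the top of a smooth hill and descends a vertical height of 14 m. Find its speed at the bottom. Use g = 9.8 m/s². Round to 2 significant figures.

v = 17 m/s

Equating total energy at the two states: ½mv₀² + mgh = ½mv²
v² = v₀² + 2gh = (2.9)² + 2(9.8)(14) = 282.81
v = √282.81 = 16.82 m/s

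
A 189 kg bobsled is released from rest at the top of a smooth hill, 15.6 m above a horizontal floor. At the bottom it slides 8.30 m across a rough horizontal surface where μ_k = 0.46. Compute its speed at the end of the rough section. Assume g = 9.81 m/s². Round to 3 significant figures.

v = 15.2 m/s

Applying the work–energy principle:
mgh = ½mv² + μ_k m g d
W_f = μ_k mg d = (0.46)(189)(9.81)(8.30) = 7079 J
½mv² = mgh − W_f = 28924 − 7079 = 21845 J
v = √(2 × 21845/189) = 15.20 m/s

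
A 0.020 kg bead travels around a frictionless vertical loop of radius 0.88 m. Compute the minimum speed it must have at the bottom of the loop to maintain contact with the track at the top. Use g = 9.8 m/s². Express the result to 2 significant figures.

v = 6.6 m/s

At the top: mg = mv_top²/r ⇒ v_top² = gr = 8.624 m²/s²
Energy from bottom to top (height 2r): ½mv_bot² = ½mv_top² + mg(2r)
v_bot² = gr + 4gr = 5gr = 43.12
v_bot = √(5gr) = 6.567 m/s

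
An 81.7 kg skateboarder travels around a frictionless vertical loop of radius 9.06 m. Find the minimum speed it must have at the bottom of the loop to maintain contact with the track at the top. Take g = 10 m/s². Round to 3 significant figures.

v = 21.3 m/s

At the top: mg = mv_top²/r ⇒ v_top² = gr = 90.60 m²/s²
Energy from bottom to top (height 2r): ½mv_bot² = ½mv_top² + mg(2r)
v_bot² = gr + 4gr = 5gr = 453.0
v_bot = √(5gr) = 21.28 m/s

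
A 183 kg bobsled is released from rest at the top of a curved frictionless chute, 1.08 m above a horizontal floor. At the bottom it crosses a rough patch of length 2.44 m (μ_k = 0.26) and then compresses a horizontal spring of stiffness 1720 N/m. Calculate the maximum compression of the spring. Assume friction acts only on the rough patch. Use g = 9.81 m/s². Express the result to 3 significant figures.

x = 0.964 m

Initial energy: E₁ = mgh = (183)(9.81)(1.08) = 1938.8 J
Friction removes W_f = μ_k mg d = (0.26)(183)(9.81)(2.44) = 1139 J
Energy reaching the spring: E = 1938.8 − 1139 = 799.95 J
At max compression ½kx² = E ⇒ x = √(2E/k) = √(2 × 799.95/1720) = 0.9645 m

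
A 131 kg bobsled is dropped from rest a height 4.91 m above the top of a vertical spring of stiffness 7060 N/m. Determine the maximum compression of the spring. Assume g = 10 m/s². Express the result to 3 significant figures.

Take the reference level at the top of the uncompressed spring. At max compression the bobsled has fallen H + x and is momentarily at rest:
mg(H + x) = ½kx²
½(7060)x² − (131)(10)x − (131)(10)(4.91) = 0
3530x² − 1310x − 6432 = 0
x = [1310 + √(1.716e+06 + 9.0821e+07)]/(2 × 3530) = 1.548 m

x = 1.55 m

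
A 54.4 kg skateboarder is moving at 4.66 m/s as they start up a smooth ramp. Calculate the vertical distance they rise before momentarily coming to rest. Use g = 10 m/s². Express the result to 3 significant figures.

By energy conservation, ½mv² = mgh
h = v²/(2g) = 4.66²/(2 × 10) = 1.086 m

h = 1.09 m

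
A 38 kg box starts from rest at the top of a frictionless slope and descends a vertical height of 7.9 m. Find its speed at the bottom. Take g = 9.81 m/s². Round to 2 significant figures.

v = 12 m/s

Mechanical energy is conserved (no friction): mgh = ½mv²
v = √(2gh) = √(2 × 9.81 × 7.9) = √155.00 = 12.45 m/s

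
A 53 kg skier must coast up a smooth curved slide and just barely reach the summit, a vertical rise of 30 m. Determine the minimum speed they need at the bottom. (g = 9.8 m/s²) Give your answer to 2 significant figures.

At the top they are momentarily at rest, so all KE converts to PE: ½mv² = mgh
v = √(2gh) = √(2 × 9.8 × 30) = 24.25 m/s

v = 24 m/s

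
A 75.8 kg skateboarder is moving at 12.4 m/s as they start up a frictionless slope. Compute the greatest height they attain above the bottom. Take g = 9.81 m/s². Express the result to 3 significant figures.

h = 7.84 m

By energy conservation, ½mv² = mgh
h = v²/(2g) = 12.4²/(2 × 9.81) = 7.837 m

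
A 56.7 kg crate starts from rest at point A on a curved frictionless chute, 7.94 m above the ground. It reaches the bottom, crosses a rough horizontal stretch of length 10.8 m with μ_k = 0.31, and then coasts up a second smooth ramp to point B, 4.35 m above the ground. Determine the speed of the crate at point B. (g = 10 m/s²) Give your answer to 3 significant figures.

v = 2.20 m/s

Energy at A: mgh₁ = (56.7)(10)(7.94) = 4502.0 J
Friction loss: W_f = μ_k mg d = 1898 J
At B: ½mv² + mgh₂ = mgh₁ − W_f
½mv² = 4502.0 − 1898 − 2466.4 = 137.21 J
v = √(2 × 137.21/56.7) = 2.200 m/s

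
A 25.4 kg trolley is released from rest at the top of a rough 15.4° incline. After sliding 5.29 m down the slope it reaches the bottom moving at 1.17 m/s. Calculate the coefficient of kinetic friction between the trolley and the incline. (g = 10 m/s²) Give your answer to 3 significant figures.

mgh = ½mv² + μ_k (mg cosθ) L, with h = L sinθ
mgL sinθ = 356.82 J; ½mv² = 17.385 J
W_f = 356.82 − 17.385 = 339.4 J
μ_k = W_f/(mg cosθ · L) = 339.4/(244.9 × 5.29) = 0.2620

μ_k = 0.262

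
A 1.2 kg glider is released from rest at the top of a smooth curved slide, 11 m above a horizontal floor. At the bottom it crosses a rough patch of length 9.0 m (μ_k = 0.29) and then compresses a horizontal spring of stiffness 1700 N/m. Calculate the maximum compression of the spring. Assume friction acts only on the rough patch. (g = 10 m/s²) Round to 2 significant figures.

x = 0.34 m

Initial energy: E₁ = mgh = (1.2)(10)(11) = 132.00 J
Friction removes W_f = μ_k mg d = (0.29)(1.2)(10)(9.0) = 31.32 J
Energy reaching the spring: E = 132.00 − 31.32 = 100.68 J
At max compression ½kx² = E ⇒ x = √(2E/k) = √(2 × 100.68/1700) = 0.3442 m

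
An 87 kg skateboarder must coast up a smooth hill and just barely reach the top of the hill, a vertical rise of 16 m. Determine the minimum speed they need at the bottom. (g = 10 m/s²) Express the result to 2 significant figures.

v = 18 m/s

At the top they are momentarily at rest, so all KE converts to PE: ½mv² = mgh
v = √(2gh) = √(2 × 10 × 16) = 17.89 m/s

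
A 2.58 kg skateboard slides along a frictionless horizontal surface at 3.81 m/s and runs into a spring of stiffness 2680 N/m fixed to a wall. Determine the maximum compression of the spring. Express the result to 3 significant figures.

All KE is stored as spring PE at maximum compression: ½mv² = ½kx²
x = v√(m/k) = 3.81 × √(2.58/2680) = 0.1182 m

x = 0.118 m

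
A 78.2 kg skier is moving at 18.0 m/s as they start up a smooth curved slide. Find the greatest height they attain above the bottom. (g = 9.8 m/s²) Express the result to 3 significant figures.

By energy conservation, ½mv² = mgh
h = v²/(2g) = 18.0²/(2 × 9.8) = 16.53 m

h = 16.5 m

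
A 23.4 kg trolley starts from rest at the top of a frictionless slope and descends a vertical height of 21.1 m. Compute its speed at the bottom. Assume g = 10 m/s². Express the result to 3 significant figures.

By conservation of mechanical energy, mgh = ½mv²
v = √(2gh) = √(2 × 10 × 21.1) = √422.00 = 20.54 m/s

v = 20.5 m/s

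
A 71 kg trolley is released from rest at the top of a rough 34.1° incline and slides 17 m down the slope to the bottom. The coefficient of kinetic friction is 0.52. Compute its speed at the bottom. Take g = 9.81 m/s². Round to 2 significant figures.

v = 6.6 m/s

Work–energy: mg(L sinθ) − μ_k(mg cosθ)L = ½mv²
mgh = mgL sinθ = (71)(9.81)(17)sin34.1° = 6638.3 J
W_f = μ_k mg cosθ · L = (0.52)(71)(9.81)cos34.1°·17 = 5098 J
½mv² = 6638.3 − 5098 = 1539.9 J
v = √(2 × 1539.9/71) = 6.586 m/s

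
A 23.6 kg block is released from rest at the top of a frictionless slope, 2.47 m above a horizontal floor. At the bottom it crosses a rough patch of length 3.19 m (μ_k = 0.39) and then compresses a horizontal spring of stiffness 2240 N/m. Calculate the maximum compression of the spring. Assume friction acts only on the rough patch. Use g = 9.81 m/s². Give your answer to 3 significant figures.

Initial energy: E₁ = mgh = (23.6)(9.81)(2.47) = 571.84 J
Friction removes W_f = μ_k mg d = (0.39)(23.6)(9.81)(3.19) = 288.0 J
Energy reaching the spring: E = 571.84 − 288.0 = 283.82 J
At max compression ½kx² = E ⇒ x = √(2E/k) = √(2 × 283.82/2240) = 0.5034 m

x = 0.503 m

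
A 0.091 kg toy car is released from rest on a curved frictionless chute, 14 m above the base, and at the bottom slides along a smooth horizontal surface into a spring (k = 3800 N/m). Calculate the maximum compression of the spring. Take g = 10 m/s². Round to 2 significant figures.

Gravitational PE at the top equals spring PE at max compression: mgh = ½kx²
x = √(2mgh/k) = √(2 × 0.091 × 10 × 14 / 3800) = 0.08189 m

x = 0.082 m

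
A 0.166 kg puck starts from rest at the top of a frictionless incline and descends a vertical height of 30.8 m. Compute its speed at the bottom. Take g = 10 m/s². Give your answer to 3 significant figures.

v = 24.8 m/s

By conservation of mechanical energy, mgh = ½mv²
v = √(2gh) = √(2 × 10 × 30.8) = √616.00 = 24.82 m/s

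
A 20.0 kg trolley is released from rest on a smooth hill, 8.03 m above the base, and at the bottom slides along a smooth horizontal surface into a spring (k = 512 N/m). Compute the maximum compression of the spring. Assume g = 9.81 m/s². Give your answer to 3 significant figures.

Energy conservation (no friction) from release to max compression: mgh = ½kx²
x = √(2mgh/k) = √(2 × 20.0 × 9.81 × 8.03 / 512) = 2.481 m

x = 2.48 m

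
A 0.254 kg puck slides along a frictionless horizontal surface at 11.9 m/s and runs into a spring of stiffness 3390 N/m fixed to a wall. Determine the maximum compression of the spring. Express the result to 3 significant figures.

x = 0.103 m

At max compression the puck is momentarily at rest: ½mv² = ½kx²
x = v√(m/k) = 11.9 × √(0.254/3390) = 0.1030 m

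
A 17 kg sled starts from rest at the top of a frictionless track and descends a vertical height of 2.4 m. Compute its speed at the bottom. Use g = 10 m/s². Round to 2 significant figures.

v = 6.9 m/s

Mechanical energy is conserved (no friction): mgh = ½mv²
The mass cancels from both sides.
v = √(2gh) = √(2 × 10 × 2.4) = √48.000 = 6.928 m/s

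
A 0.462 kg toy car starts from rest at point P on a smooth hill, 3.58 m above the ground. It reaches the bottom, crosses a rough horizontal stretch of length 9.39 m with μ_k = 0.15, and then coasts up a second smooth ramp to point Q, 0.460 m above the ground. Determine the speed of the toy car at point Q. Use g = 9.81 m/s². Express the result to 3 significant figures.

Energy at P: mgh₁ = (0.462)(9.81)(3.58) = 16.225 J
Friction loss: W_f = μ_k mg d = 6.384 J
At Q: ½mv² + mgh₂ = mgh₁ − W_f
½mv² = 16.225 − 6.384 − 2.0848 = 7.7569 J
v = √(2 × 7.7569/0.462) = 5.795 m/s

v = 5.79 m/s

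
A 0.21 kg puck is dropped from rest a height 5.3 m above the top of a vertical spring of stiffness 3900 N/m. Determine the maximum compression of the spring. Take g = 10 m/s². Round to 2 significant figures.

Let x be the compression. The total drop is H + x, and the puck is instantaneously at rest at max compression, so energy conservation gives:
mg(H + x) = ½kx²
½(3900)x² − (0.21)(10)x − (0.21)(10)(5.3) = 0
1950x² − 2.100x − 11.13 = 0
x = [2.100 + √(4.410 + 86814)]/(2 × 1950) = 0.07609 m

x = 0.076 m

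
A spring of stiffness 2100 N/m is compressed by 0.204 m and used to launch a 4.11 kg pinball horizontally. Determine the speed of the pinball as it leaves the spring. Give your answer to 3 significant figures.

Spring PE converts entirely to kinetic energy: ½kx² = ½mv²
v = x√(k/m) = 0.204 × √(2100/4.11) = 4.611 m/s

v = 4.61 m/s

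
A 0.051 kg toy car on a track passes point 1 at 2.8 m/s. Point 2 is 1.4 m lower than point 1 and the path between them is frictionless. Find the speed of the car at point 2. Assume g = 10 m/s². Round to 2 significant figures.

v = 6.0 m/s

Mechanical energy is conserved (no friction): ½mv₀² + mgh = ½mv²
The mass cancels from both sides.
v² = v₀² + 2gh = (2.8)² + 2(10)(1.4) = 35.840
v = √35.840 = 5.987 m/s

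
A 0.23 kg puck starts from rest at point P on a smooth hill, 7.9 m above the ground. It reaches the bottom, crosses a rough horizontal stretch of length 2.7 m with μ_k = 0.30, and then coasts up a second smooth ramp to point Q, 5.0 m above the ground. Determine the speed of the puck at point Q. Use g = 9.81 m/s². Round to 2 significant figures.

Energy at P: mgh₁ = (0.23)(9.81)(7.9) = 17.825 J
Friction loss: W_f = μ_k mg d = 1.828 J
At Q: ½mv² + mgh₂ = mgh₁ − W_f
½mv² = 17.825 − 1.828 − 11.282 = 4.7157 J
v = √(2 × 4.7157/0.23) = 6.404 m/s

v = 6.4 m/s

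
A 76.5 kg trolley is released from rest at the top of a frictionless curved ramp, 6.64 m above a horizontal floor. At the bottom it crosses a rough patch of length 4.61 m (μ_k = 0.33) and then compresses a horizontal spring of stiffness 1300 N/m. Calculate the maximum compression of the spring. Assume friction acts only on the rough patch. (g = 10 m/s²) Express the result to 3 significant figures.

Initial energy: E₁ = mgh = (76.5)(10)(6.64) = 5079.6 J
Friction removes W_f = μ_k mg d = (0.33)(76.5)(10)(4.61) = 1164 J
Energy reaching the spring: E = 5079.6 − 1164 = 3915.8 J
At max compression ½kx² = E ⇒ x = √(2E/k) = √(2 × 3915.8/1300) = 2.454 m

x = 2.45 m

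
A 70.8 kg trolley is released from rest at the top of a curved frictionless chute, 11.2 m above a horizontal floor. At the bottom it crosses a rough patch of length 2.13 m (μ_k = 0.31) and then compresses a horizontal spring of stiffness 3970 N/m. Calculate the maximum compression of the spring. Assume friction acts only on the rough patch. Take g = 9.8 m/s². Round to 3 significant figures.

Initial energy: E₁ = mgh = (70.8)(9.8)(11.2) = 7771.0 J
Friction removes W_f = μ_k mg d = (0.31)(70.8)(9.8)(2.13) = 458.1 J
Energy reaching the spring: E = 7771.0 − 458.1 = 7312.9 J
At max compression ½kx² = E ⇒ x = √(2E/k) = √(2 × 7312.9/3970) = 1.919 m

x = 1.92 m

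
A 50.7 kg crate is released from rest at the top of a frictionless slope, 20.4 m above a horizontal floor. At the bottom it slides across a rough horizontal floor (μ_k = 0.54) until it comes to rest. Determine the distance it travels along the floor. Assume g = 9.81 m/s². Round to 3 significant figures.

d = 37.8 m

Energy bookkeeping (friction removes W_f = μ_k N d):
At rest all PE has been dissipated by friction: mgh = μ_k m g d
d = h/μ_k = 20.4/0.54 = 37.78 m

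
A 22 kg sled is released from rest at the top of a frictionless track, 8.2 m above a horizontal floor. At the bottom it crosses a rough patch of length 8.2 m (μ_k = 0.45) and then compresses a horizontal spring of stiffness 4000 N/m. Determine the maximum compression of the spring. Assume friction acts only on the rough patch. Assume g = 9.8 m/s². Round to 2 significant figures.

x = 0.70 m

Initial energy: E₁ = mgh = (22)(9.8)(8.2) = 1767.9 J
Friction removes W_f = μ_k mg d = (0.45)(22)(9.8)(8.2) = 795.6 J
Energy reaching the spring: E = 1767.9 − 795.6 = 972.36 J
At max compression ½kx² = E ⇒ x = √(2E/k) = √(2 × 972.36/4000) = 0.6973 m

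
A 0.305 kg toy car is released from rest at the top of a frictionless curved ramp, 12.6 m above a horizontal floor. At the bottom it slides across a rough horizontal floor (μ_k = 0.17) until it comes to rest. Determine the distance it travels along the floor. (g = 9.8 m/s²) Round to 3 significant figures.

d = 74.1 m

Applying the work–energy principle:
At rest all PE has been dissipated by friction: mgh = μ_k m g d
d = h/μ_k = 12.6/0.17 = 74.12 m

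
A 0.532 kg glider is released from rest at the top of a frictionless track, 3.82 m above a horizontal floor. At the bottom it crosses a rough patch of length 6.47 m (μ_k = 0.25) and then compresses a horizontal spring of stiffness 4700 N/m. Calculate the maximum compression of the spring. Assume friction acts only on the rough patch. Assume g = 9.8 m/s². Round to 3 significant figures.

Initial energy: E₁ = mgh = (0.532)(9.8)(3.82) = 19.916 J
Friction removes W_f = μ_k mg d = (0.25)(0.532)(9.8)(6.47) = 8.433 J
Energy reaching the spring: E = 19.916 − 8.433 = 11.483 J
At max compression ½kx² = E ⇒ x = √(2E/k) = √(2 × 11.483/4700) = 0.06990 m

x = 0.0699 m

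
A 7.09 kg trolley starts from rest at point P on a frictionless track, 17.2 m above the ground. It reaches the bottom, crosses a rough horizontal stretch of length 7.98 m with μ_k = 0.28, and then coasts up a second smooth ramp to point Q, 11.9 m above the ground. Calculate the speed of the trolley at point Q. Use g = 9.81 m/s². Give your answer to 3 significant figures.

Energy at P: mgh₁ = (7.09)(9.81)(17.2) = 1196.3 J
Friction loss: W_f = μ_k mg d = 155.4 J
At Q: ½mv² + mgh₂ = mgh₁ − W_f
½mv² = 1196.3 − 155.4 − 827.68 = 213.22 J
v = √(2 × 213.22/7.09) = 7.755 m/s

v = 7.76 m/s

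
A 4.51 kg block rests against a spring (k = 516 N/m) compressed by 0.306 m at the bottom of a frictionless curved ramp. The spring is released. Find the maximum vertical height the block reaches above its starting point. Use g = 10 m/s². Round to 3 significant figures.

h = 0.536 m

At maximum height the block is at rest, so ½kx² = mgh
h = kx²/(2mg) = (516)(0.306)²/(2 × 4.51 × 10) = 0.5357 m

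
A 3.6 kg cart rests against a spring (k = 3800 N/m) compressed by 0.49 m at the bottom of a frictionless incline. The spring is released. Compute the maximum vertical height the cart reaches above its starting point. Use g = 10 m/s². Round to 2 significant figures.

h = 13 m

Energy conservation from release to the highest point: ½kx² = mgh
h = kx²/(2mg) = (3800)(0.49)²/(2 × 3.6 × 10) = 12.67 m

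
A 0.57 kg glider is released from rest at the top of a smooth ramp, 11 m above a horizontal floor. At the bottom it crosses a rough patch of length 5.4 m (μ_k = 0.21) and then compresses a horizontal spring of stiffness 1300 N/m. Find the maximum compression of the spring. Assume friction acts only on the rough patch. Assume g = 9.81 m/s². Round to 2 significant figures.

x = 0.29 m

Initial energy: E₁ = mgh = (0.57)(9.81)(11) = 61.509 J
Friction removes W_f = μ_k mg d = (0.21)(0.57)(9.81)(5.4) = 6.341 J
Energy reaching the spring: E = 61.509 − 6.341 = 55.168 J
At max compression ½kx² = E ⇒ x = √(2E/k) = √(2 × 55.168/1300) = 0.2913 m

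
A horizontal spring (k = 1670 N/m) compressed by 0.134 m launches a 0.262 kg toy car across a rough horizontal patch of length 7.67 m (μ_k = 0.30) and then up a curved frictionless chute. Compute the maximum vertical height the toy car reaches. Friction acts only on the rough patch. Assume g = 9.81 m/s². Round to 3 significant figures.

h = 3.53 m

Spring energy: E₀ = ½kx² = ½(1670)(0.134)² = 14.993 J
Friction: W_f = μ_k mg d = (0.30)(0.262)(9.81)(7.67) = 5.914 J
Energy at base of ramp: E = 14.993 − 5.914 = 9.0792 J
At max height all remaining energy is PE: mgh = E ⇒ h = E/(mg) = 9.0792/(0.262 × 9.81) = 3.532 m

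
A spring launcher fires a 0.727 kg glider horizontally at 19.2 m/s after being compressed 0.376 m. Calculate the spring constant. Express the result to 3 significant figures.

k = 1900 N/m

Spring PE at full compression equals KE at release: ½kx² = ½mv²
k = mv²/x² = (0.727)(19.2)²/(0.376)² = 1896 N/m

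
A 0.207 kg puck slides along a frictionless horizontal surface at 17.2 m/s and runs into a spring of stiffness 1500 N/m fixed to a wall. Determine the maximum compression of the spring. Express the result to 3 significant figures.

x = 0.202 m

Conservation of energy between contact and max compression: ½mv² = ½kx²
x = v√(m/k) = 17.2 × √(0.207/1500) = 0.2021 m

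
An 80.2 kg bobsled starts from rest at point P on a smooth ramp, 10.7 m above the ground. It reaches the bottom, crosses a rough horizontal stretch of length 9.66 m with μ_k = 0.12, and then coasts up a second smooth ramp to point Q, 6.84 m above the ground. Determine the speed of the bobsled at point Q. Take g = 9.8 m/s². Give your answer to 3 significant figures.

Energy at P: mgh₁ = (80.2)(9.8)(10.7) = 8409.8 J
Friction loss: W_f = μ_k mg d = 911.1 J
At Q: ½mv² + mgh₂ = mgh₁ − W_f
½mv² = 8409.8 − 911.1 − 5376.0 = 2122.7 J
v = √(2 × 2122.7/80.2) = 7.276 m/s

v = 7.28 m/s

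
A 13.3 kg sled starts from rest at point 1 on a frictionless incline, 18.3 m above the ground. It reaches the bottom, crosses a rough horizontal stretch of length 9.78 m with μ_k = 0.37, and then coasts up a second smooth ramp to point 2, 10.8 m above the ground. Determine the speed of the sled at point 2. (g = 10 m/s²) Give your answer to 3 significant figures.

Energy at 1: mgh₁ = (13.3)(10)(18.3) = 2433.9 J
Friction loss: W_f = μ_k mg d = 481.3 J
At 2: ½mv² + mgh₂ = mgh₁ − W_f
½mv² = 2433.9 − 481.3 − 1436.4 = 516.23 J
v = √(2 × 516.23/13.3) = 8.811 m/s

v = 8.81 m/s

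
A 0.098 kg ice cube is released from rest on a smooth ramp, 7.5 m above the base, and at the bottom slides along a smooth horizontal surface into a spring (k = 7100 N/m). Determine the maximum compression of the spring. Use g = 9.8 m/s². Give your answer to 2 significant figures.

At max compression the cube is momentarily at rest: mgh = ½kx²
x = √(2mgh/k) = √(2 × 0.098 × 9.8 × 7.5 / 7100) = 0.04504 m

x = 0.045 m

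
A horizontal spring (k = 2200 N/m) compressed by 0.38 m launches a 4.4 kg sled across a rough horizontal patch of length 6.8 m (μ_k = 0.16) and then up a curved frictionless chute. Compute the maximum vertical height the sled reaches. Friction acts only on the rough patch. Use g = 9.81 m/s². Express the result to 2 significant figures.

Spring energy: E₀ = ½kx² = ½(2200)(0.38)² = 158.84 J
Friction: W_f = μ_k mg d = (0.16)(4.4)(9.81)(6.8) = 46.96 J
Energy at base of ramp: E = 158.84 − 46.96 = 111.88 J
At max height all remaining energy is PE: mgh = E ⇒ h = E/(mg) = 111.88/(4.4 × 9.81) = 2.592 m

h = 2.6 m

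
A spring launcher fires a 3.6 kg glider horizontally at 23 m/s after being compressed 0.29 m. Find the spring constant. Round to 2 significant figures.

Spring PE at full compression equals KE at release: ½kx² = ½mv²
k = mv²/x² = (3.6)(23)²/(0.29)² = 22644 N/m

k = 23000 N/m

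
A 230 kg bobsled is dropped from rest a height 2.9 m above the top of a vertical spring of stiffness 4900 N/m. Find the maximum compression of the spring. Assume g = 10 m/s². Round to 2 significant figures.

x = 2.2 m

Take the reference level at the top of the uncompressed spring. At max compression the bobsled has fallen H + x and is momentarily at rest:
mg(H + x) = ½kx²
½(4900)x² − (230)(10)x − (230)(10)(2.9) = 0
2450x² − 2300x − 6670 = 0
x = [2300 + √(5.290e+06 + 6.5366e+07)]/(2 × 2450) = 2.185 m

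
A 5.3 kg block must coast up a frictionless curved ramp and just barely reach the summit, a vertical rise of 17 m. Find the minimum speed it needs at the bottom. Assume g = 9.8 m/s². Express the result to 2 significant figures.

At the top it is momentarily at rest, so all KE converts to PE: ½mv² = mgh
v = √(2gh) = √(2 × 9.8 × 17) = 18.25 m/s

v = 18 m/s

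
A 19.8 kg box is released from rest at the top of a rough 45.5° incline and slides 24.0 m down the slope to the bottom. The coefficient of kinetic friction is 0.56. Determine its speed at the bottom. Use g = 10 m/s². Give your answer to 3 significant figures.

Taking the bottom as reference, mgh = ½mv² + μ_k N L with h = L sinθ, N = mg cosθ:
mgh = mgL sinθ = (19.8)(10)(24.0)sin45.5° = 3389.4 J
W_f = μ_k mg cosθ · L = (0.56)(19.8)(10)cos45.5°·24.0 = 1865 J
½mv² = 3389.4 − 1865 = 1524.2 J
v = √(2 × 1524.2/19.8) = 12.41 m/s

v = 12.4 m/s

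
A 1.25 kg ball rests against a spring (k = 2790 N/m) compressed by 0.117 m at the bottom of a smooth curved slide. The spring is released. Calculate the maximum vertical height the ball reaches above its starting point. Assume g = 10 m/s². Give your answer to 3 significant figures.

Energy conservation from release to the highest point: ½kx² = mgh
h = kx²/(2mg) = (2790)(0.117)²/(2 × 1.25 × 10) = 1.528 m

h = 1.53 m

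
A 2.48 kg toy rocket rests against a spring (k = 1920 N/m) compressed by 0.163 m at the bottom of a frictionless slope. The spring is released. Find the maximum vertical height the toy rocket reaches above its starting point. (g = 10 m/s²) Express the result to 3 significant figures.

Energy conservation from release to the highest point: ½kx² = mgh
h = kx²/(2mg) = (1920)(0.163)²/(2 × 2.48 × 10) = 1.028 m

h = 1.03 m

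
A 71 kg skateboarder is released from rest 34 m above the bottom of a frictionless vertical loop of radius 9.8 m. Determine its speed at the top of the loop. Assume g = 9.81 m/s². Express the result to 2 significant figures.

v = 17 m/s

Energy conservation: mgh = ½mv_top² + mg(2r)
v_top² = 2g(h − 2r) = 2(9.81)(34 − 19.60) = 282.5
v_top = 16.81 m/s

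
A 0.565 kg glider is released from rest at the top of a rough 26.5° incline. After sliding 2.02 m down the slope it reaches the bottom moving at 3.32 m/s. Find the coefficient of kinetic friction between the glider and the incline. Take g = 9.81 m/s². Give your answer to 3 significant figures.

The energy dissipated by friction is the PE lost minus the KE gained:
mgL sinθ = 4.9957 J; ½mv² = 3.1138 J
W_f = 4.9957 − 3.1138 = 1.882 J
μ_k = W_f/(mg cosθ · L) = 1.882/(4.960 × 2.02) = 0.1878

μ_k = 0.188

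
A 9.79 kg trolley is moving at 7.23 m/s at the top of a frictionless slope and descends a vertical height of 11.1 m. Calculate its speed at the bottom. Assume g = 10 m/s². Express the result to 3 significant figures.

v = 16.6 m/s

By conservation of mechanical energy, ½mv₀² + mgh = ½mv²
v² = v₀² + 2gh = (7.23)² + 2(10)(11.1) = 274.27
v = √274.27 = 16.56 m/s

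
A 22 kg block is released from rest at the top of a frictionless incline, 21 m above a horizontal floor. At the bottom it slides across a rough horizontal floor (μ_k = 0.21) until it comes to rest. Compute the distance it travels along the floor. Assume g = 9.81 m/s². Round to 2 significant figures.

Energy bookkeeping (friction removes W_f = μ_k N d):
At rest all PE has been dissipated by friction: mgh = μ_k m g d
d = h/μ_k = 21/0.21 = 100.0 m

d = 100 m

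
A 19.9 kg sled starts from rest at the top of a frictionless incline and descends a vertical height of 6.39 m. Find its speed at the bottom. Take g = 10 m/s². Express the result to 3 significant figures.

v = 11.3 m/s

By conservation of mechanical energy, mgh = ½mv²
v = √(2gh) = √(2 × 10 × 6.39) = √127.80 = 11.30 m/s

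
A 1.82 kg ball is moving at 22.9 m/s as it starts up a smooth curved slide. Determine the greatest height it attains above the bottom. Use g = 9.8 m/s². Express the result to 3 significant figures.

By energy conservation, ½mv² = mgh
h = v²/(2g) = 22.9²/(2 × 9.8) = 26.76 m

h = 26.8 m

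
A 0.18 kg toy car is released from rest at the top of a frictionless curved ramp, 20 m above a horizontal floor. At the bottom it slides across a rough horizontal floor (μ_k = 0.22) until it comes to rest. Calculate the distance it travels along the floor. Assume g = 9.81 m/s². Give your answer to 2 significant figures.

Energy bookkeeping (friction removes W_f = μ_k N d):
At rest all PE has been dissipated by friction: mgh = μ_k m g d
d = h/μ_k = 20/0.22 = 90.91 m

d = 91 m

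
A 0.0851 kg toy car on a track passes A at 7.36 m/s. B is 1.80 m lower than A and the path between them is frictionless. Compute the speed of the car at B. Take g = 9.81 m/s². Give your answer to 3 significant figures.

v = 9.46 m/s

Energy conservation between the two points: ½mv₀² + mgh = ½mv²
v² = v₀² + 2gh = (7.36)² + 2(9.81)(1.80) = 89.486
v = √89.486 = 9.460 m/s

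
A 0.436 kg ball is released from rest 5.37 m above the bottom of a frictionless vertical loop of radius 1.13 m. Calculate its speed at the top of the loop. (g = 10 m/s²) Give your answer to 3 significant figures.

v = 7.89 m/s

Energy conservation: mgh = ½mv_top² + mg(2r)
v_top² = 2g(h − 2r) = 2(10)(5.37 − 2.260) = 62.20
v_top = 7.887 m/s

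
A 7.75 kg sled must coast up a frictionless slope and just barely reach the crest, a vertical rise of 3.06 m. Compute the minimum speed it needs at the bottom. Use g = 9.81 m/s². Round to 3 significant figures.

At the top it is momentarily at rest, so all KE converts to PE: ½mv² = mgh
v = √(2gh) = √(2 × 9.81 × 3.06) = 7.748 m/s

v = 7.75 m/s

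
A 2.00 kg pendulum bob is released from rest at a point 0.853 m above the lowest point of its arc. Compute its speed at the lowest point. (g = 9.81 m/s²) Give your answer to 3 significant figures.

By conservation of mechanical energy, mgh = ½mv²
The mass cancels from both sides.
v = √(2gh) = √(2 × 9.81 × 0.853) = √16.736 = 4.091 m/s

v = 4.09 m/s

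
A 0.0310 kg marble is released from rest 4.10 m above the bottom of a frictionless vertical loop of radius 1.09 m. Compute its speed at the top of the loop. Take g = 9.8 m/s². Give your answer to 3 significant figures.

Energy conservation: mgh = ½mv_top² + mg(2r)
v_top² = 2g(h − 2r) = 2(9.8)(4.10 − 2.180) = 37.63
v_top = 6.134 m/s

v = 6.13 m/s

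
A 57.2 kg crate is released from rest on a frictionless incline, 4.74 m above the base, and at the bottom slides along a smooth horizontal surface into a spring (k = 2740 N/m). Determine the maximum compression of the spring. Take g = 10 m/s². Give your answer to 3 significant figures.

x = 1.41 m

Gravitational PE at the top equals spring PE at max compression: mgh = ½kx²
x = √(2mgh/k) = √(2 × 57.2 × 10 × 4.74 / 2740) = 1.407 m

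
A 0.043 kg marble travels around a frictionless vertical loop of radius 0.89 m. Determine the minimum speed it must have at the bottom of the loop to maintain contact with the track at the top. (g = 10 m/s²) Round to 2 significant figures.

v = 6.7 m/s

At the top: mg = mv_top²/r ⇒ v_top² = gr = 8.900 m²/s²
Energy from bottom to top (height 2r): ½mv_bot² = ½mv_top² + mg(2r)
v_bot² = gr + 4gr = 5gr = 44.50
v_bot = √(5gr) = 6.671 m/s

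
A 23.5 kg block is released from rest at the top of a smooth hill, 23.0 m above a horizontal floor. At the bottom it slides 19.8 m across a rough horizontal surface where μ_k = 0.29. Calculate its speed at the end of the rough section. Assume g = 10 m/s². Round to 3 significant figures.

v = 18.6 m/s

Energy at the top = energy at the end + work done against friction:
mgh = ½mv² + μ_k m g d
W_f = μ_k mg d = (0.29)(23.5)(10)(19.8) = 1349 J
½mv² = mgh − W_f = 5405.0 − 1349 = 4055.6 J
v = √(2 × 4055.6/23.5) = 18.58 m/s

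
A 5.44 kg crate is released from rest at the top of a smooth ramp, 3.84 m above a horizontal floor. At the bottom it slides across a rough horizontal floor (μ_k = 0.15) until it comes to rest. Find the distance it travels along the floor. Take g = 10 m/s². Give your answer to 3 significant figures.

d = 25.6 m

Applying the work–energy principle:
At rest all PE has been dissipated by friction: mgh = μ_k m g d
d = h/μ_k = 3.84/0.15 = 25.60 m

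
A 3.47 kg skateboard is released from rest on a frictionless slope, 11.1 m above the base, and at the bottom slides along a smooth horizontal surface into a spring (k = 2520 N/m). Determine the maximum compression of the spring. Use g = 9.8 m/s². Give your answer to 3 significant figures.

x = 0.547 m

At max compression the skateboard is momentarily at rest: mgh = ½kx²
x = √(2mgh/k) = √(2 × 3.47 × 9.8 × 11.1 / 2520) = 0.5473 m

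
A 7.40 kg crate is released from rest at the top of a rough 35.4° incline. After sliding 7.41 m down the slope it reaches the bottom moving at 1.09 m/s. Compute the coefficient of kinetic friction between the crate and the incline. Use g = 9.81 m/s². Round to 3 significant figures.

The energy dissipated by friction is the PE lost minus the KE gained:
mgL sinθ = 311.61 J; ½mv² = 4.3960 J
W_f = 311.61 − 4.3960 = 307.2 J
μ_k = W_f/(mg cosθ · L) = 307.2/(59.17 × 7.41) = 0.7006

μ_k = 0.701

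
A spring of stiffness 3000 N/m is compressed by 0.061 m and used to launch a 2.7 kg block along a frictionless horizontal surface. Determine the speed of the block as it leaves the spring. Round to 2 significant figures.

v = 2.0 m/s

Spring PE converts entirely to kinetic energy: ½kx² = ½mv²
v = x√(k/m) = 0.061 × √(3000/2.7) = 2.033 m/s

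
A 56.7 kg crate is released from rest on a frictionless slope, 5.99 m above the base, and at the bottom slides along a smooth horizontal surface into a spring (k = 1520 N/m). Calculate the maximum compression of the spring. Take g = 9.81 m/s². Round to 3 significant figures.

Gravitational PE at the top equals spring PE at max compression: mgh = ½kx²
x = √(2mgh/k) = √(2 × 56.7 × 9.81 × 5.99 / 1520) = 2.094 m

x = 2.09 m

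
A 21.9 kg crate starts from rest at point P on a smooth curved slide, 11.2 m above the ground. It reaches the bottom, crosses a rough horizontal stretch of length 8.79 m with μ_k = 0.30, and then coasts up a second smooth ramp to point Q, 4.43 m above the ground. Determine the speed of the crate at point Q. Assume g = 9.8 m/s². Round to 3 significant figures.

Energy at P: mgh₁ = (21.9)(9.8)(11.2) = 2403.7 J
Friction loss: W_f = μ_k mg d = 566.0 J
At Q: ½mv² + mgh₂ = mgh₁ − W_f
½mv² = 2403.7 − 566.0 − 950.77 = 887.02 J
v = √(2 × 887.02/21.9) = 9.000 m/s

v = 9.00 m/s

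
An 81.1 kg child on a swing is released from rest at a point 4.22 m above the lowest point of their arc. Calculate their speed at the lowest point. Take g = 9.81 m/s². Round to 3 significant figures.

Equating total energy at the two states: mgh = ½mv²
v = √(2gh) = √(2 × 9.81 × 4.22) = √82.796 = 9.099 m/s

v = 9.10 m/s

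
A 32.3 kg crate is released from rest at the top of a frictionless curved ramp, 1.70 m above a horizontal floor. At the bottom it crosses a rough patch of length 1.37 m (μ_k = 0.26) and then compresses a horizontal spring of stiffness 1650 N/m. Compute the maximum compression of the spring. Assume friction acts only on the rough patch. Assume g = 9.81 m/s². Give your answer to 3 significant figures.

x = 0.718 m

Initial energy: E₁ = mgh = (32.3)(9.81)(1.70) = 538.67 J
Friction removes W_f = μ_k mg d = (0.26)(32.3)(9.81)(1.37) = 112.9 J
Energy reaching the spring: E = 538.67 − 112.9 = 425.80 J
At max compression ½kx² = E ⇒ x = √(2E/k) = √(2 × 425.80/1650) = 0.7184 m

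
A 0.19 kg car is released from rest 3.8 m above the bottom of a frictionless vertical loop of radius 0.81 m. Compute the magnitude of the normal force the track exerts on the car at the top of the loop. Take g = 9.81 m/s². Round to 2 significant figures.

N = 8.2 N

Energy from release to top (height 2r): mgh = ½mv_top² + mg(2r)
v_top² = 2g(h − 2r) = 2(9.81)(3.8 − 1.620) = 42.772 m²/s²
At the top, both N and weight point toward the centre: N + mg = mv_top²/r
N = m(v_top²/r − g) = 0.19(42.772/0.81 − 9.81) = 8.169 N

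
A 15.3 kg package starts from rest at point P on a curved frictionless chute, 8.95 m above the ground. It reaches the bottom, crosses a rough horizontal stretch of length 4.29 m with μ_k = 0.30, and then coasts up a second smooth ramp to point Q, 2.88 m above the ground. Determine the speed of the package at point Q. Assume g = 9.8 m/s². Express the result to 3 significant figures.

Energy at P: mgh₁ = (15.3)(9.8)(8.95) = 1342.0 J
Friction loss: W_f = μ_k mg d = 193.0 J
At Q: ½mv² + mgh₂ = mgh₁ − W_f
½mv² = 1342.0 − 193.0 − 431.83 = 717.16 J
v = √(2 × 717.16/15.3) = 9.682 m/s

v = 9.68 m/s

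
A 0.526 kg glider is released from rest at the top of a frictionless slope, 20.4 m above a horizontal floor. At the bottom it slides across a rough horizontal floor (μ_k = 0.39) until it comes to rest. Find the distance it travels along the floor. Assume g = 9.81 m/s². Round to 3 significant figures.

Energy at the top = energy at the end + work done against friction:
At rest all PE has been dissipated by friction: mgh = μ_k m g d
d = h/μ_k = 20.4/0.39 = 52.31 m

d = 52.3 m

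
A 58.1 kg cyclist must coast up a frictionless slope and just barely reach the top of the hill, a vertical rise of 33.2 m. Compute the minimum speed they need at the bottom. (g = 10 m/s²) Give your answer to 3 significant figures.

At the top they are momentarily at rest, so all KE converts to PE: ½mv² = mgh
v = √(2gh) = √(2 × 10 × 33.2) = 25.77 m/s

v = 25.8 m/s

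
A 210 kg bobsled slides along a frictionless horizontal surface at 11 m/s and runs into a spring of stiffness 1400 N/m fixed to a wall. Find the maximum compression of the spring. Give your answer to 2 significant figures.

x = 4.3 m

At max compression the bobsled is momentarily at rest: ½mv² = ½kx²
x = v√(m/k) = 11 × √(210/1400) = 4.260 m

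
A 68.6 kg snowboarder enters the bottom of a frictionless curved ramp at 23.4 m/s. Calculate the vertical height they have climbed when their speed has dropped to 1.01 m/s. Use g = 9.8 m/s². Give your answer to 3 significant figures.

h = 27.9 m

Conservation of energy: ½mv₁² = ½mv₂² + mgh
h = (v₁² − v₂²)/(2g) = (23.4² − 1.01²)/(2 × 9.8) = 27.88 m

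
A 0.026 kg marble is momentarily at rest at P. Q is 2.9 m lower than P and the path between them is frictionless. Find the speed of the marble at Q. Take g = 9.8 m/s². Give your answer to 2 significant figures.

v = 7.5 m/s

By conservation of mechanical energy, mgh = ½mv²
v = √(2gh) = √(2 × 9.8 × 2.9) = √56.840 = 7.539 m/s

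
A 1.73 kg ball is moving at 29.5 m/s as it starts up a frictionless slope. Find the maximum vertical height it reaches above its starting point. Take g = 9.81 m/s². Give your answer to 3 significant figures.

Setting KE at the bottom equal to PE gained: ½mv² = mgh
h = v²/(2g) = 29.5²/(2 × 9.81) = 44.36 m

h = 44.4 m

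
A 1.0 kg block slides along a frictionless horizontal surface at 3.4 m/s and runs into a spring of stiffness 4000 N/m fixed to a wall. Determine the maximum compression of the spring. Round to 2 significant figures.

At max compression the block is momentarily at rest: ½mv² = ½kx²
x = v√(m/k) = 3.4 × √(1.0/4000) = 0.05376 m

x = 0.054 m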